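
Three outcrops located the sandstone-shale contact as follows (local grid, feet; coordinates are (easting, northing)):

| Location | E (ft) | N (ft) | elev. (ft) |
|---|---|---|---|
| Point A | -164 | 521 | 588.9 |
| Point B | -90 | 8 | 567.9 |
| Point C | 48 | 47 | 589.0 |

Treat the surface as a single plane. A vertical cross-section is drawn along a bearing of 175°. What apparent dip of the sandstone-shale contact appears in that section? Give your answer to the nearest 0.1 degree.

Two edge vectors: Point A→Point B = (74, -513, -21), Point A→Point C = (212, -474, 0.1).
Normal n = (Point A→Point B) × (Point A→Point C) = (-10005.3, -4459.4, 73680).
So ∂z/∂E = −n_x/n_z = 0.13579 and ∂z/∂N = −n_y/n_z = 0.06052.
Unit vector along 175° is (sin 175°, cos 175°) = (0.0872, -0.9962).
Slope in that direction = a·(0.0872) + b·(-0.9962) = −0.04846.
Apparent dip = arctan|0.04846| = 2.8° (true dip is 8.5°, so apparent ≤ true as expected).

2.8°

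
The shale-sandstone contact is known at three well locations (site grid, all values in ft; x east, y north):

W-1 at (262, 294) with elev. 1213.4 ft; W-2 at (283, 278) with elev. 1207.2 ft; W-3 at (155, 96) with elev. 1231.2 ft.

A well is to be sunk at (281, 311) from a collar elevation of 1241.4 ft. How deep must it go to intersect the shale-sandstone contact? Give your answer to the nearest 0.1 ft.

32.1 ft

Let the plane be z = a·x + b·y + c.
W-2−W-1: 21a − 16b = −6.2;  W-3−W-1: −107a − 198b = 17.8.
Solving gives a = −0.25765, b = 0.04934.
Then c = 1213.4 − a·262 − b·294 = 1266.40.
At (281, 311): z_contact = −72.40 + 15.34 + 1266.40 = 1209.34 ft.
Depth below ground = 1241.4 − 1209.34 = 32.1 ft.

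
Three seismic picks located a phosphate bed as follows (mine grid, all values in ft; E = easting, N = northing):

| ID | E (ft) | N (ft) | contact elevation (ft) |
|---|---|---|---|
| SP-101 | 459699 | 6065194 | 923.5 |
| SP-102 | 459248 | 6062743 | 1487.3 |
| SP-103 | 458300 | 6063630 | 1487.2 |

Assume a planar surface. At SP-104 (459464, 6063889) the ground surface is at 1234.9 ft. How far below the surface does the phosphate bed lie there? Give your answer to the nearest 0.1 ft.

Let the plane be z = a·E + b·N + c.
SP-102−SP-101: −451a − 2451b = 563.8;  SP-103−SP-101: −1399a − 1564b = 563.7.
Solving gives a = −0.183524840, b = −0.196258791.
Then c = 923.5 − a·459699 − b·6065194 = 1275637.33.
At (459464, 6063889): z_contact = −84323.06 − 1190091.53 + 1275637.33 = 1222.75 ft.
Depth below ground = 1234.9 − 1222.75 = 12.2 ft.

12.2 ft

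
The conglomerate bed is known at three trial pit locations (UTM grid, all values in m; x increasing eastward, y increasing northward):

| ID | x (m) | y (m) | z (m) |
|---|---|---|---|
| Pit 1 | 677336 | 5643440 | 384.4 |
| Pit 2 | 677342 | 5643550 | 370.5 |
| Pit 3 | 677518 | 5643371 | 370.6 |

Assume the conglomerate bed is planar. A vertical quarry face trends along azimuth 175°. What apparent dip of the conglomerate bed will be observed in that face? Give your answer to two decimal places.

Two edge vectors: Pit 1→Pit 2 = (6, 110, -13.9), Pit 1→Pit 3 = (182, -69, -13.8).
Normal n = (Pit 1→Pit 2) × (Pit 1→Pit 3) = (-2477.1, -2447, -20434).
So ∂z/∂x = −n_x/n_z = −0.12122 and ∂z/∂y = −n_y/n_z = −0.11975.
Unit vector along 175° is (sin 175°, cos 175°) = (0.0872, -0.9962).
Slope in that direction = a·(0.0872) + b·(-0.9962) = 0.10873.
Apparent dip = arctan|0.10873| = 6.21° (true dip is 9.7°, so apparent ≤ true as expected).

6.21°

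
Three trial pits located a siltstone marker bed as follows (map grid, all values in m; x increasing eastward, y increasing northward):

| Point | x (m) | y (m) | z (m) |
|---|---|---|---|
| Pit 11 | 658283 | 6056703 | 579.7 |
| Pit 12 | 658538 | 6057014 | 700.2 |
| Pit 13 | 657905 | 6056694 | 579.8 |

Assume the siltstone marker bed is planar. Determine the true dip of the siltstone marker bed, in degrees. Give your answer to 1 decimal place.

21.6°

Two edge vectors: Pit 11→Pit 12 = (255, 311, 120.5), Pit 11→Pit 13 = (-378, -9, 0.1).
Normal n = (Pit 11→Pit 12) × (Pit 11→Pit 13) = (1115.6, -45574.5, 115263).
So ∂z/∂x = −n_x/n_z = −0.00968 and ∂z/∂y = −n_y/n_z = 0.39540.
Gradient magnitude |∇z| = √(a² + b²) = √(0.00009 + 0.15634) = 0.39551.
True dip = arctan(0.39551) = 21.6°, dipping toward S (azimuth ≈ 179°).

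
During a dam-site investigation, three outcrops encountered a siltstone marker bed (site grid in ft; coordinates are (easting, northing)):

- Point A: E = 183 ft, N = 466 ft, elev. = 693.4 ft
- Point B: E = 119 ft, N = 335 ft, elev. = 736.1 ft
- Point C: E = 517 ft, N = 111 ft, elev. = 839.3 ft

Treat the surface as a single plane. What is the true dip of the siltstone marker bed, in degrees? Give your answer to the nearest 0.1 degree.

Let the plane be z = a·E + b·N + c.
Point B−Point A: −64a − 131b = 42.7;  Point C−Point A: 334a − 355b = 145.9.
Solving gives a = 0.05949, b = −0.35502.
Gradient magnitude |∇z| = √(a² + b²) = √(0.00354 + 0.12604) = 0.35997.
True dip = arctan(0.35997) = 19.8°, dipping toward N (azimuth ≈ 350°).

19.8°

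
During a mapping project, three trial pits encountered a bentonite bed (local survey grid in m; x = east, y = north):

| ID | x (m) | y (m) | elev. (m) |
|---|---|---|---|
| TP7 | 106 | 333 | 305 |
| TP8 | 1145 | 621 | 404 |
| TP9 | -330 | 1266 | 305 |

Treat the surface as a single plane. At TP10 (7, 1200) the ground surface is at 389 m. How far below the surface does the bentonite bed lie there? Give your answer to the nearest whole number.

58 m

Two edge vectors: TP7→TP8 = (1039, 288, 99), TP7→TP9 = (-436, 933, 0).
Normal n = (TP7→TP8) × (TP7→TP9) = (-92367, -43164, 1094955).
So ∂z/∂x = −n_x/n_z = 0.08436 and ∂z/∂y = −n_y/n_z = 0.03942.
Intercept c from TP7: 305 − 8.94 − 13.13 = 282.93.
At (7, 1200): z_contact = 0.6 + 47.3 + 282.93 = 330.8 m.
Depth below ground = 389 − 330.8 = 58 m.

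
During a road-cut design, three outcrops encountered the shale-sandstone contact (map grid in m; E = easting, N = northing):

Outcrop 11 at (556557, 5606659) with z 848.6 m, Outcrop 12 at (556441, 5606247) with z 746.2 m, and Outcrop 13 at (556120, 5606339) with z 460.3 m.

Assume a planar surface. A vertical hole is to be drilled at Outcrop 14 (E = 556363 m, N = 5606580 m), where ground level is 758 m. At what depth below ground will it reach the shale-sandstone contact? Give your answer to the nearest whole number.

82 m

Two edge vectors: Outcrop 11→Outcrop 12 = (-116, -412, -102.4), Outcrop 11→Outcrop 13 = (-437, -320, -388.3).
Normal n = (Outcrop 11→Outcrop 12) × (Outcrop 11→Outcrop 13) = (127211.6, -294, -142924).
So ∂z/∂E = −n_x/n_z = 0.89006465 and ∂z/∂N = −n_y/n_z = −0.00205704.
Intercept c from Outcrop 11: 848.6 − 495371.71 + 11533.11 = −482990.00.
At (556363, 5606580): z_contact = 495199.0 − 11532.9 − 482990.00 = 676.1 m.
Depth below ground = 758 − 676.1 = 82 m.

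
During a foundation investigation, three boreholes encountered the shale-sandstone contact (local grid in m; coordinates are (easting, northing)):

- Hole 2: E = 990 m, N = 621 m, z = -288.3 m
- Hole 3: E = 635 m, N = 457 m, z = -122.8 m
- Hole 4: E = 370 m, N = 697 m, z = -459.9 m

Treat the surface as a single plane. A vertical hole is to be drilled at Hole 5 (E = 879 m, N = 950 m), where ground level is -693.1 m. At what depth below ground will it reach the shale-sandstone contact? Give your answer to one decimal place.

Let the plane be z = a·E + b·N + c.
Hole 3−Hole 2: −355a − 164b = 165.5;  Hole 4−Hole 2: −620a + 76b = −171.6.
Solving gives a = 0.12097, b = −1.27101.
Then c = -288.3 − a·990 − b·621 = 381.23.
At (879, 950): z_contact = 106.34 − 1207.46 + 381.23 = -719.89 m.
Depth below ground = -693.1 − (-719.89) = 26.8 m.

26.8 m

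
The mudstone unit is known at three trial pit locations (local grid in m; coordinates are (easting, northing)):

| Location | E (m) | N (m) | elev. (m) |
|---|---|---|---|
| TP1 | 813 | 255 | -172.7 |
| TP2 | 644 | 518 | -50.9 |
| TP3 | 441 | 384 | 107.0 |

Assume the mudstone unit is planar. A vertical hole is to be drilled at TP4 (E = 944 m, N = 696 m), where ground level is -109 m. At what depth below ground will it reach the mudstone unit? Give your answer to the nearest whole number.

Let the plane be z = a·E + b·N + c.
TP2−TP1: −169a + 263b = 121.8;  TP3−TP1: −372a + 129b = 279.7.
Solving gives a = −0.76082, b = −0.02577.
Then c = -172.7 − a·813 − b·255 = 452.42.
At (944, 696): z_contact = −718.2 − 17.9 + 452.42 = -283.7 m.
Depth below ground = -109 − (-283.7) = 175 m.

175 m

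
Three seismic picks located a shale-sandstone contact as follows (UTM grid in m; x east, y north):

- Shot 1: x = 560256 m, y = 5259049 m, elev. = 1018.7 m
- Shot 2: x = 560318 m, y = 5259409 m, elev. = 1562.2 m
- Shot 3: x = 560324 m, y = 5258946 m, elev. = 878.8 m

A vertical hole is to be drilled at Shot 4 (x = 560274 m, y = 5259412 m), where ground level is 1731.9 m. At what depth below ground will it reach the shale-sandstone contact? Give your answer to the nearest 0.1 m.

Two edge vectors: Shot 1→Shot 2 = (62, 360, 543.5), Shot 1→Shot 3 = (68, -103, -139.9).
Normal n = (Shot 1→Shot 2) × (Shot 1→Shot 3) = (5616.5, 45631.8, -30866).
So ∂z/∂x = −n_x/n_z = 0.181963973 and ∂z/∂y = −n_y/n_z = 1.478383982.
Intercept c from Shot 1: 1018.7 − 101946.41 − 7774893.80 = −7875821.51.
At (560274, 5259412): z_contact = 101949.68 + 7775430.46 − 7875821.51 = 1558.63 m.
Depth below ground = 1731.9 − 1558.63 = 173.3 m.

173.3 m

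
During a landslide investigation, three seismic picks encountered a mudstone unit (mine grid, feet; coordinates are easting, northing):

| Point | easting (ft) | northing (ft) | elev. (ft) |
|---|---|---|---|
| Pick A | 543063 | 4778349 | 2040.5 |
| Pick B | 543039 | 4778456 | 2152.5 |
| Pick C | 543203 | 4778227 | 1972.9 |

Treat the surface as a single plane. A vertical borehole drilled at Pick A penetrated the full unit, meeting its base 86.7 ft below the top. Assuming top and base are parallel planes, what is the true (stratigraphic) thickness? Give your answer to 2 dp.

Let the plane be z = a·easting + b·northing + c.
Pick B−Pick A: −24a + 107b = 112;  Pick C−Pick A: 140a − 122b = −67.6.
Solving gives a = 0.53359, b = 1.16641.
|∇z| = √(a²+b²) = 1.28267, so dip δ = arctan(1.28267) = 52.06°.
True thickness = vertical thickness × cos δ = 86.7 × cos 52.06° = 53.31 ft.

53.31 ft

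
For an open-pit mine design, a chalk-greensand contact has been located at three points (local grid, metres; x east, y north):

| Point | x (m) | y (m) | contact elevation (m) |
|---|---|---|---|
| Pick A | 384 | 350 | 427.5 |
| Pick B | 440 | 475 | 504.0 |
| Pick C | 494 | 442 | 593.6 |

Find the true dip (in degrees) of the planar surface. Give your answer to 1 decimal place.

58.0°

Two edge vectors: Pick A→Pick B = (56, 125, 76.5), Pick A→Pick C = (110, 92, 166.1).
Normal n = (Pick A→Pick B) × (Pick A→Pick C) = (13724.5, -886.6, -8598).
So ∂z/∂x = −n_x/n_z = 1.59624 and ∂z/∂y = −n_y/n_z = −0.10312.
Gradient magnitude |∇z| = √(a² + b²) = √(2.54799 + 0.01063) = 1.59957.
True dip = arctan(1.59957) = 58.0°, dipping toward W (azimuth ≈ 274°).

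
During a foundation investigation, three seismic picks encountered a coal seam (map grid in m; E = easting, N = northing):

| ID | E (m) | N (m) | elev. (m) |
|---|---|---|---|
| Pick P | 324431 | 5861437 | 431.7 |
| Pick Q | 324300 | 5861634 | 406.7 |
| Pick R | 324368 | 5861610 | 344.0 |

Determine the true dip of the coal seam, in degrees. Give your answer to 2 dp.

57.85°

Two edge vectors: Pick P→Pick Q = (-131, 197, -25), Pick P→Pick R = (-63, 173, -87.7).
Normal n = (Pick P→Pick Q) × (Pick P→Pick R) = (-12951.9, -9913.7, -10252).
So ∂z/∂E = −n_x/n_z = −1.26335 and ∂z/∂N = −n_y/n_z = −0.96700.
Gradient magnitude |∇z| = √(a² + b²) = √(1.59606 + 0.93509) = 1.59096.
True dip = arctan(1.59096) = 57.85°, dipping toward NE (azimuth ≈ 053°).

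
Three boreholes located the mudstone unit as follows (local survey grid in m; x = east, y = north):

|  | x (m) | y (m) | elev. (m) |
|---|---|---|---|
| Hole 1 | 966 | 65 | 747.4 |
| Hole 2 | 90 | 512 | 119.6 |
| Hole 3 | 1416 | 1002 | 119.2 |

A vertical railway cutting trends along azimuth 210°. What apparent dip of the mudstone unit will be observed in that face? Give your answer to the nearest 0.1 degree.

29.0°

Two edge vectors: Hole 1→Hole 2 = (-876, 447, -627.8), Hole 1→Hole 3 = (450, 937, -628.2).
Normal n = (Hole 1→Hole 2) × (Hole 1→Hole 3) = (307443.2, -832813.2, -1021962).
So ∂z/∂x = −n_x/n_z = 0.30084 and ∂z/∂y = −n_y/n_z = −0.81492.
Unit vector along 210° is (sin 210°, cos 210°) = (-0.5000, -0.8660).
Slope in that direction = a·(-0.5000) + b·(-0.8660) = 0.55532.
Apparent dip = arctan|0.55532| = 29.0° (true dip is 41.0°, so apparent ≤ true as expected).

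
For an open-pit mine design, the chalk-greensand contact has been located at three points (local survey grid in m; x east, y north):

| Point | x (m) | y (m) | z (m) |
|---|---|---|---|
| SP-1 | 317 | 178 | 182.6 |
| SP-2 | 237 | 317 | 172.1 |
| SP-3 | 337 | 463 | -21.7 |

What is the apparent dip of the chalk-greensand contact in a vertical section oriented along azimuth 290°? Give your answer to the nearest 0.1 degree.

Two edge vectors: SP-1→SP-2 = (-80, 139, -10.5), SP-1→SP-3 = (20, 285, -204.3).
Normal n = (SP-1→SP-2) × (SP-1→SP-3) = (-25405.2, -16554, -25580).
So ∂z/∂x = −n_x/n_z = −0.99317 and ∂z/∂y = −n_y/n_z = −0.64715.
Unit vector along 290° is (sin 290°, cos 290°) = (-0.9397, 0.3420).
Slope in that direction = a·(-0.9397) + b·(0.3420) = 0.71193.
Apparent dip = arctan|0.71193| = 35.4° (true dip is 49.8°, so apparent ≤ true as expected).

35.4°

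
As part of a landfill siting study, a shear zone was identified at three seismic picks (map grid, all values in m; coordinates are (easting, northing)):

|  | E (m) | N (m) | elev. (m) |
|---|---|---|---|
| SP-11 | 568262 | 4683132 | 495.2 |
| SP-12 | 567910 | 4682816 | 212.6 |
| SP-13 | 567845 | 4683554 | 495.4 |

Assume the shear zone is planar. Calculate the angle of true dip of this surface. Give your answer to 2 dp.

30.88°

Let the plane be z = a·E + b·N + c.
SP-12−SP-11: −352a − 316b = −282.6;  SP-13−SP-11: −417a + 422b = 0.2.
Solving gives a = 0.42521, b = 0.42065.
Gradient magnitude |∇z| = √(a² + b²) = √(0.18081 + 0.17695) = 0.59812.
True dip = arctan(0.59812) = 30.88°, dipping toward SW (azimuth ≈ 225°).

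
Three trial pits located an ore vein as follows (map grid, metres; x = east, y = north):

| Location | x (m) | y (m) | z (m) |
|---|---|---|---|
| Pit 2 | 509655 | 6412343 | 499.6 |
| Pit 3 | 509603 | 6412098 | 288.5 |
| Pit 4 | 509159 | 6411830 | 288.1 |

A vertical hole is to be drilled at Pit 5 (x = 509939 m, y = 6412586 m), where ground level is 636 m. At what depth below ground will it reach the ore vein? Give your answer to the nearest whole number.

Let the plane be z = a·x + b·y + c.
Pit 3−Pit 2: −52a − 245b = −211.1;  Pit 4−Pit 2: −496a − 513b = −211.5.
Solving gives a = −0.59547046, b = 0.98801822.
Then c = 499.6 − a·509655 − b·6412343 = −6031527.62.
At (509939, 6412586): z_contact = −303653.6 + 6335751.8 − 6031527.62 = 570.6 m.
Depth below ground = 636 − 570.6 = 65 m.

65 m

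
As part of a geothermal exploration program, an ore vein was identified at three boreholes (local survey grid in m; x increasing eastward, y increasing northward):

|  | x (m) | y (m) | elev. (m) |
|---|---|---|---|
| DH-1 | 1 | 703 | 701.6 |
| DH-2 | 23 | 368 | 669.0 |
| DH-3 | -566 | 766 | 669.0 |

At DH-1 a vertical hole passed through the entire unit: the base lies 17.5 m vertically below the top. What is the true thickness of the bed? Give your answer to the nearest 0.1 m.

Let the plane be z = a·x + b·y + c.
DH-2−DH-1: 22a − 335b = −32.6;  DH-3−DH-1: −567a + 63b = −32.6.
Solving gives a = 0.06881, b = 0.10183.
|∇z| = √(a²+b²) = 0.12290, so dip δ = arctan(0.12290) = 7.01°.
True thickness = vertical thickness × cos δ = 17.5 × cos 7.01° = 17.4 m.

17.4 m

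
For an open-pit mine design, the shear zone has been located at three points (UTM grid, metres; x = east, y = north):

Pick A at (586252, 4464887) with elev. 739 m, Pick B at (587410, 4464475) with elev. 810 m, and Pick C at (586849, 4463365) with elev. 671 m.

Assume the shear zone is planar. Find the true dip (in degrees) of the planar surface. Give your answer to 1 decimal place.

6.9°

Let the plane be z = a·x + b·y + c.
Pick B−Pick A: 1158a − 412b = 71;  Pick C−Pick A: 597a − 1522b = −68.
Solving gives a = 0.08973, b = 0.07987.
Gradient magnitude |∇z| = √(a² + b²) = √(0.00805 + 0.00638) = 0.12013.
True dip = arctan(0.12013) = 6.9°, dipping toward SW (azimuth ≈ 228°).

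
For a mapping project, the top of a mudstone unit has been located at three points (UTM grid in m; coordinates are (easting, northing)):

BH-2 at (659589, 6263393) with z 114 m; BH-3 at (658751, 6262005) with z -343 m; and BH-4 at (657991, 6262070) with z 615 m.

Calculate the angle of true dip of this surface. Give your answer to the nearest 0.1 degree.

57.4°

Two edge vectors: BH-2→BH-3 = (-838, -1388, -457), BH-2→BH-4 = (-1598, -1323, 501).
Normal n = (BH-2→BH-3) × (BH-2→BH-4) = (-1299999, 1150124, -1109350).
So ∂z/∂E = −n_x/n_z = −1.17186 and ∂z/∂N = −n_y/n_z = 1.03675.
Gradient magnitude |∇z| = √(a² + b²) = √(1.37325 + 1.07486) = 1.56464.
True dip = arctan(1.56464) = 57.4°, dipping toward SE (azimuth ≈ 131°).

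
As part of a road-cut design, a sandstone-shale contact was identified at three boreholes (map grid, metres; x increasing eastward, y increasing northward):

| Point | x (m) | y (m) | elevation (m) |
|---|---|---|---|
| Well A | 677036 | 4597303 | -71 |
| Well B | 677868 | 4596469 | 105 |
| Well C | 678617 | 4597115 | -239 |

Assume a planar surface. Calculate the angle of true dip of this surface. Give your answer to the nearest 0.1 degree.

21.3°

Two edge vectors: Well A→Well B = (832, -834, 176), Well A→Well C = (1581, -188, -168).
Normal n = (Well A→Well B) × (Well A→Well C) = (173200, 418032, 1162138).
So ∂z/∂x = −n_x/n_z = −0.14904 and ∂z/∂y = −n_y/n_z = −0.35971.
Gradient magnitude |∇z| = √(a² + b²) = √(0.02221 + 0.12939) = 0.38936.
True dip = arctan(0.38936) = 21.3°, dipping toward NNE (azimuth ≈ 023°).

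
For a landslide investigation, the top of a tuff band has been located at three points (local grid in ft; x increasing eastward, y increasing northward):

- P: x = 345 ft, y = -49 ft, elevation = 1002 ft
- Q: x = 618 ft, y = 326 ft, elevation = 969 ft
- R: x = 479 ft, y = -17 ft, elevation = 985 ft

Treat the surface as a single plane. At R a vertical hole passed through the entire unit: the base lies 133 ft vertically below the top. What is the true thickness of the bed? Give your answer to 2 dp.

131.92 ft

Let the plane be z = a·x + b·y + c.
Q−P: 273a + 375b = −33;  R−P: 134a + 32b = −17.
Solving gives a = −0.12813, b = 0.00528.
|∇z| = √(a²+b²) = 0.12823, so dip δ = arctan(0.12823) = 7.31°.
True thickness = vertical thickness × cos δ = 133 × cos 7.31° = 131.92 ft.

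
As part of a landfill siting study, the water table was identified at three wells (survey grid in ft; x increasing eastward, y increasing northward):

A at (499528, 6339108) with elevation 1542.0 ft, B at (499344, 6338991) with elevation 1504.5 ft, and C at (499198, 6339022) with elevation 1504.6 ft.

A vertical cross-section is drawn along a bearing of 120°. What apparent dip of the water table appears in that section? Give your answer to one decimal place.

4.4°

Two edge vectors: A→B = (-184, -117, -37.5), A→C = (-330, -86, -37.4).
Normal n = (A→B) × (A→C) = (1150.8, 5493.4, -22786).
So ∂z/∂x = −n_x/n_z = 0.05050 and ∂z/∂y = −n_y/n_z = 0.24109.
Unit vector along 120° is (sin 120°, cos 120°) = (0.8660, -0.5000).
Slope in that direction = a·(0.8660) + b·(-0.5000) = −0.07680.
Apparent dip = arctan|0.07680| = 4.4° (true dip is 13.8°, so apparent ≤ true as expected).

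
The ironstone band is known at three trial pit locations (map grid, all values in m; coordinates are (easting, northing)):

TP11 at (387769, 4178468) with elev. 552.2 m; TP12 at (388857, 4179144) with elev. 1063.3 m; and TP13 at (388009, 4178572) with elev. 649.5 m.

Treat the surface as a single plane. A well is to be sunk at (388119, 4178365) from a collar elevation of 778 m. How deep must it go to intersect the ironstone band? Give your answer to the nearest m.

171 m

Let the plane be z = a·E + b·N + c.
TP12−TP11: 1088a + 676b = 511.1;  TP13−TP11: 240a + 104b = 97.3.
Solving gives a = 0.25709746, b = 0.34227510.
Then c = 552.2 − a·387769 − b·4178468 = −1529327.77.
At (388119, 4178365): z_contact = 99784.4 + 1430150.3 − 1529327.77 = 606.9 m.
Depth below ground = 778 − 606.9 = 171 m.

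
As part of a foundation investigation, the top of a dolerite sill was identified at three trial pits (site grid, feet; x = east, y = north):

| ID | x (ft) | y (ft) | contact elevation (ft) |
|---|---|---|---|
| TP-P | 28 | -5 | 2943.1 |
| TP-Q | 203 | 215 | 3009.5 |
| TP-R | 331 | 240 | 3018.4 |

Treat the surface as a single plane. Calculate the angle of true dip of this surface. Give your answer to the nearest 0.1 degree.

16.3°

Two edge vectors: TP-P→TP-Q = (175, 220, 66.4), TP-P→TP-R = (303, 245, 75.3).
Normal n = (TP-P→TP-Q) × (TP-P→TP-R) = (298, 6941.7, -23785).
So ∂z/∂x = −n_x/n_z = 0.01253 and ∂z/∂y = −n_y/n_z = 0.29185.
Gradient magnitude |∇z| = √(a² + b²) = √(0.00016 + 0.08518) = 0.29212.
True dip = arctan(0.29212) = 16.3°, dipping toward S (azimuth ≈ 182°).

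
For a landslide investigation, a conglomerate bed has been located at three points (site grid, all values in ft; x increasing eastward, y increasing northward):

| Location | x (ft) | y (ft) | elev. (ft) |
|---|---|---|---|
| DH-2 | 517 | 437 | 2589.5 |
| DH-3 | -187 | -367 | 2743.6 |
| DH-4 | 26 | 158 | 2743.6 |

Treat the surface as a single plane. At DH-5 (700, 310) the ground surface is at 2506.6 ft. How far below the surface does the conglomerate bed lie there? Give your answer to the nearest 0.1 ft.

12.8 ft

Two edge vectors: DH-2→DH-3 = (-704, -804, 154.1), DH-2→DH-4 = (-491, -279, 154.1).
Normal n = (DH-2→DH-3) × (DH-2→DH-4) = (-80902.5, 32823.3, -198348).
So ∂z/∂x = −n_x/n_z = −0.40788 and ∂z/∂y = −n_y/n_z = 0.16548.
Intercept c from DH-2: 2589.5 + 210.87 − 72.32 = 2728.06.
At (700, 310): z_contact = −285.52 + 51.30 + 2728.06 = 2493.84 ft.
Depth below ground = 2506.6 − 2493.84 = 12.8 ft.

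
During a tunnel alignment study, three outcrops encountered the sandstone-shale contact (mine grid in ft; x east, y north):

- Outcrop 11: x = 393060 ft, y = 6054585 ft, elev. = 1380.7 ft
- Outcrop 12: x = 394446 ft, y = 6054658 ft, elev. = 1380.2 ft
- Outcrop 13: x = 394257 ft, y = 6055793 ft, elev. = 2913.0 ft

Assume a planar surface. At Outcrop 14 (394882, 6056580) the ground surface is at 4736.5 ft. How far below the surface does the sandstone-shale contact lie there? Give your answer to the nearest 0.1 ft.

814.2 ft

Two edge vectors: Outcrop 11→Outcrop 12 = (1386, 73, -0.5), Outcrop 11→Outcrop 13 = (1197, 1208, 1532.3).
Normal n = (Outcrop 11→Outcrop 12) × (Outcrop 11→Outcrop 13) = (112461.9, -2124366.3, 1586907).
So ∂z/∂x = −n_x/n_z = −0.070868614 and ∂z/∂y = −n_y/n_z = 1.338683552.
Intercept c from Outcrop 11: 1380.7 + 27855.62 − 8105173.36 = −8075937.04.
At (394882, 6056580): z_contact = −27984.74 + 8107844.03 − 8075937.04 = 3922.25 ft.
Depth below ground = 4736.5 − 3922.25 = 814.2 ft.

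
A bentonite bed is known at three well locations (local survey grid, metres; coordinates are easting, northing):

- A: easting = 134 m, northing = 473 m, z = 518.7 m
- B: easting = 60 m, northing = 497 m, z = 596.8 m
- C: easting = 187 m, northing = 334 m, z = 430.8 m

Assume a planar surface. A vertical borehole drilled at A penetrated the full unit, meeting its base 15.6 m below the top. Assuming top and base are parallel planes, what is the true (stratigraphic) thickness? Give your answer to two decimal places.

Two edge vectors: A→B = (-74, 24, 78.1), A→C = (53, -139, -87.9).
Normal n = (A→B) × (A→C) = (8746.3, -2365.3, 9014).
So ∂z/∂easting = −n_x/n_z = −0.97030 and ∂z/∂northing = −n_y/n_z = 0.26240.
|∇z| = √(a²+b²) = 1.00516, so dip δ = arctan(1.00516) = 45.15°.
True thickness = vertical thickness × cos δ = 15.6 × cos 45.15° = 11.00 m.

11.00 m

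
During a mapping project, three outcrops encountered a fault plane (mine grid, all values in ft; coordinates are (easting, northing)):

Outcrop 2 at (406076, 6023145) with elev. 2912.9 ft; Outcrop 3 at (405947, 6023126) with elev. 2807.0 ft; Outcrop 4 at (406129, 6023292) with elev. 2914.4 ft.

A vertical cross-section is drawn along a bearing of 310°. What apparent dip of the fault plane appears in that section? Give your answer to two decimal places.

40.59°

Let the plane be z = a·E + b·N + c.
Outcrop 3−Outcrop 2: −129a − 19b = −105.9;  Outcrop 4−Outcrop 2: 53a + 147b = 1.5.
Solving gives a = 0.86538, b = −0.30180.
Unit vector along 310° is (sin 310°, cos 310°) = (-0.7660, 0.6428).
Slope in that direction = a·(-0.7660) + b·(0.6428) = −0.85692.
Apparent dip = arctan|0.85692| = 40.59° (true dip is 42.5°, so apparent ≤ true as expected).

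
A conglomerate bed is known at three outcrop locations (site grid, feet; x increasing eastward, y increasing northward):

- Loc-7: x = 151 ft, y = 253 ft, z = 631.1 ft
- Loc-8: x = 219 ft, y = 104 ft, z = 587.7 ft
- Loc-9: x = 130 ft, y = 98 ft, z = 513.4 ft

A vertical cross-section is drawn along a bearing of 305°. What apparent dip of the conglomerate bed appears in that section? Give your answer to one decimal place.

15.3°

Two edge vectors: Loc-7→Loc-8 = (68, -149, -43.4), Loc-7→Loc-9 = (-21, -155, -117.7).
Normal n = (Loc-7→Loc-8) × (Loc-7→Loc-9) = (10810.3, 8915, -13669).
So ∂z/∂x = −n_x/n_z = 0.79086 and ∂z/∂y = −n_y/n_z = 0.65221.
Unit vector along 305° is (sin 305°, cos 305°) = (-0.8192, 0.5736).
Slope in that direction = a·(-0.8192) + b·(0.5736) = −0.27375.
Apparent dip = arctan|0.27375| = 15.3° (true dip is 45.7°, so apparent ≤ true as expected).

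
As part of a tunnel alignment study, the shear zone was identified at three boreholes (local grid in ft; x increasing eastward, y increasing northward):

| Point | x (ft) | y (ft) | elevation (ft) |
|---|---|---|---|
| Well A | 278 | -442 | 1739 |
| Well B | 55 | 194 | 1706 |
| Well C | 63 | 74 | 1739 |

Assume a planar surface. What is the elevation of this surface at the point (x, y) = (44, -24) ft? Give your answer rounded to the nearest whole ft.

1786 ft

Let the plane be z = a·x + b·y + c.
Well B−Well A: −223a + 636b = −33;  Well C−Well A: −215a + 516b = 0.
Solving gives a = −0.78571, b = −0.32738.
Then c = 1739 − a·278 − b·-442 = 1812.73.
At (44, -24): z = −34.6 + 7.9 + 1812.73 = 1786.0 ft.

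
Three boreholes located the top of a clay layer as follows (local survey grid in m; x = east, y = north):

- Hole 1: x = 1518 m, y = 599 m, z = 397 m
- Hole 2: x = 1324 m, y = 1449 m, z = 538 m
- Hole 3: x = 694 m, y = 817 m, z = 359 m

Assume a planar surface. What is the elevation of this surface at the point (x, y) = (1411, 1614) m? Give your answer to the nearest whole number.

577 m

Let the plane be z = a·x + b·y + c.
Hole 2−Hole 1: −194a + 850b = 141;  Hole 3−Hole 1: −824a + 218b = −38.
Solving gives a = 0.09579, b = 0.18774.
Then c = 397 − a·1518 − b·599 = 139.14.
At (1411, 1614): z = 135.2 + 303.0 + 139.14 = 577.3 m.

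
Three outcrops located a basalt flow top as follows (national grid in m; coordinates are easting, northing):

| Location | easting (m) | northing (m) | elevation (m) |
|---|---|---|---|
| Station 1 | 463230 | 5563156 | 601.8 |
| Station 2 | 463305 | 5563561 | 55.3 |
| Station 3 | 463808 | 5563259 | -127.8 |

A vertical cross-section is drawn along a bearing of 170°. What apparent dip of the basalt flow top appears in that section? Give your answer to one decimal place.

43.6°

Let the plane be z = a·easting + b·northing + c.
Station 2−Station 1: 75a + 405b = −546.5;  Station 3−Station 1: 578a + 103b = −729.6.
Solving gives a = −1.05669, b = −1.15370.
Unit vector along 170° is (sin 170°, cos 170°) = (0.1736, -0.9848).
Slope in that direction = a·(0.1736) + b·(-0.9848) = 0.95268.
Apparent dip = arctan|0.95268| = 43.6° (true dip is 57.4°, so apparent ≤ true as expected).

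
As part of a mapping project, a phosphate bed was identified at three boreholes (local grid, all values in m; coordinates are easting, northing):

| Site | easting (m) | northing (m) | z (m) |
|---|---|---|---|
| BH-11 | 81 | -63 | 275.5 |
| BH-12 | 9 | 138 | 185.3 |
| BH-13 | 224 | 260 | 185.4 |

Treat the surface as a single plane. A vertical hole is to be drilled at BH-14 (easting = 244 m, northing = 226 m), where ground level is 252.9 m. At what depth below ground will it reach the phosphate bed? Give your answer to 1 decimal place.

50.6 m

Let the plane be z = a·easting + b·northing + c.
BH-12−BH-11: −72a + 201b = −90.2;  BH-13−BH-11: 143a + 323b = −90.1.
Solving gives a = 0.21201, b = −0.37281.
Then c = 275.5 − a·81 − b·-63 = 234.84.
At (244, 226): z_contact = 51.73 − 84.26 + 234.84 = 202.32 m.
Depth below ground = 252.9 − 202.32 = 50.6 m.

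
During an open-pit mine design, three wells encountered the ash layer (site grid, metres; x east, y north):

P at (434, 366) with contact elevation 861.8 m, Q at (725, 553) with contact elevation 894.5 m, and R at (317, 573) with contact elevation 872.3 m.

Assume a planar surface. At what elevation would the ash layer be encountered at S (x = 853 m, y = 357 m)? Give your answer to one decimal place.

885.6 m

Let the plane be z = a·x + b·y + c.
Q−P: 291a + 187b = 32.7;  R−P: −117a + 207b = 10.5.
Solving gives a = 0.05852, b = 0.08380.
Then c = 861.8 − a·434 − b·366 = 805.73.
At (853, 357): z = 49.9 + 29.9 + 805.73 = 885.6 m.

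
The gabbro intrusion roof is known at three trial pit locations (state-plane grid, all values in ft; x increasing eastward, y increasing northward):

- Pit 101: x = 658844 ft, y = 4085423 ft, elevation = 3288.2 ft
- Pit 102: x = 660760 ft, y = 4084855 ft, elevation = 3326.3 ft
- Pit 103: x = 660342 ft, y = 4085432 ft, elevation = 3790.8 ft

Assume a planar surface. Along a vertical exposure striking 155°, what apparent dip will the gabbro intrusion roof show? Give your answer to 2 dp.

Let the plane be z = a·x + b·y + c.
Pit 102−Pit 101: 1916a − 568b = 38.1;  Pit 103−Pit 101: 1498a + 9b = 502.6.
Solving gives a = 0.32924, b = 1.04354.
Unit vector along 155° is (sin 155°, cos 155°) = (0.4226, -0.9063).
Slope in that direction = a·(0.4226) + b·(-0.9063) = −0.80663.
Apparent dip = arctan|0.80663| = 38.89° (true dip is 47.6°, so apparent ≤ true as expected).

38.89°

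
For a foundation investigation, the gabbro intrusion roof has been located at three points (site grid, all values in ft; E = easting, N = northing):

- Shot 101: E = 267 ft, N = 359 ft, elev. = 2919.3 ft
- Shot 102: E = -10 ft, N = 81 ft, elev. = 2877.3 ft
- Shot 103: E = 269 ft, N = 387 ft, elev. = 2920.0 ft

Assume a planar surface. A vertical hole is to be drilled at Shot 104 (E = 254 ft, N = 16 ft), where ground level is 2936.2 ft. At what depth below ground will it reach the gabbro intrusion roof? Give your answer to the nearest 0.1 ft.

Let the plane be z = a·E + b·N + c.
Shot 102−Shot 101: −277a − 278b = −42;  Shot 103−Shot 101: 2a + 28b = 0.7.
Solving gives a = 0.13631, b = 0.01526.
Then c = 2919.3 − a·267 − b·359 = 2877.43.
At (254, 16): z_contact = 34.62 + 0.24 + 2877.43 = 2912.29 ft.
Depth below ground = 2936.2 − 2912.29 = 23.9 ft.

23.9 ft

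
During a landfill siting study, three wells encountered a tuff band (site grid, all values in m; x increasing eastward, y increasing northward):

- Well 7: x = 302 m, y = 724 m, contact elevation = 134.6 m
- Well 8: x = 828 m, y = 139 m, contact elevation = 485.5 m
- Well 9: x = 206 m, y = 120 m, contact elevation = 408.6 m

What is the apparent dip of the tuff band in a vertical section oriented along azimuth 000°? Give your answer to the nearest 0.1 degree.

25.4°

Two edge vectors: Well 7→Well 8 = (526, -585, 350.9), Well 7→Well 9 = (-96, -604, 274).
Normal n = (Well 7→Well 8) × (Well 7→Well 9) = (51653.6, -177810.4, -373864).
So ∂z/∂x = −n_x/n_z = 0.13816 and ∂z/∂y = −n_y/n_z = −0.47560.
Unit vector along 000° is (sin 0°, cos 0°) = (0.0000, 1.0000).
Slope in that direction = a·(0.0000) + b·(1.0000) = −0.47560.
Apparent dip = arctan|0.47560| = 25.4° (true dip is 26.3°, so apparent ≤ true as expected).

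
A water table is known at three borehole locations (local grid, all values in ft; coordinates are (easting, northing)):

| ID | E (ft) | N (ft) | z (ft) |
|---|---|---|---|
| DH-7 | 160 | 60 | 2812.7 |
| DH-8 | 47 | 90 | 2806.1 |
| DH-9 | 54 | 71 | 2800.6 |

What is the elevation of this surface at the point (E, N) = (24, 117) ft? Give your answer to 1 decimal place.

Let the plane be z = a·E + b·N + c.
DH-8−DH-7: −113a + 30b = −6.6;  DH-9−DH-7: −106a + 11b = −12.1.
Solving gives a = 0.14992, b = 0.34471.
Then c = 2812.7 − a·160 − b·60 = 2768.03.
At (24, 117): z = 3.6 + 40.3 + 2768.03 = 2812.0 ft.

2812.0 ft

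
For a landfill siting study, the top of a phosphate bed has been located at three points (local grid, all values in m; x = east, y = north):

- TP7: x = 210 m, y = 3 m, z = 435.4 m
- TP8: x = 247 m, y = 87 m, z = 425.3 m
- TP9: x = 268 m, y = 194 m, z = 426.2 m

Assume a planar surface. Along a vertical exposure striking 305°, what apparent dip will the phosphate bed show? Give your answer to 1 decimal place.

Let the plane be z = a·x + b·y + c.
TP8−TP7: 37a + 84b = −10.1;  TP9−TP7: 58a + 191b = −9.2.
Solving gives a = −0.52679, b = 0.11180.
Unit vector along 305° is (sin 305°, cos 305°) = (-0.8192, 0.5736).
Slope in that direction = a·(-0.8192) + b·(0.5736) = 0.49565.
Apparent dip = arctan|0.49565| = 26.4° (true dip is 28.3°, so apparent ≤ true as expected).

26.4°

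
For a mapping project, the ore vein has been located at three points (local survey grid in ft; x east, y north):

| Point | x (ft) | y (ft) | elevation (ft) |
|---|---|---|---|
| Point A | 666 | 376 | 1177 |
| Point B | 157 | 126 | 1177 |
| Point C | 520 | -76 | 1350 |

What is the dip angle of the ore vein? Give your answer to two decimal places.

Two edge vectors: Point A→Point B = (-509, -250, 0), Point A→Point C = (-146, -452, 173).
Normal n = (Point A→Point B) × (Point A→Point C) = (-43250, 88057, 193568).
So ∂z/∂x = −n_x/n_z = 0.22344 and ∂z/∂y = −n_y/n_z = −0.45492.
Gradient magnitude |∇z| = √(a² + b²) = √(0.04992 + 0.20695) = 0.50682.
True dip = arctan(0.50682) = 26.88°, dipping toward NNW (azimuth ≈ 334°).

26.88°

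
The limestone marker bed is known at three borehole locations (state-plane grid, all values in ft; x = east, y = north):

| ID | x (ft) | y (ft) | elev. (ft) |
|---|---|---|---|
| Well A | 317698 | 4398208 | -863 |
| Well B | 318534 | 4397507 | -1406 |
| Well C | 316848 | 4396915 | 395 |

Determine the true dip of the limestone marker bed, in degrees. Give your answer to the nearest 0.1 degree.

Let the plane be z = a·x + b·y + c.
Well B−Well A: 836a − 701b = −543;  Well C−Well A: −850a − 1293b = 1258.
Solving gives a = −0.94463, b = −0.35194.
Gradient magnitude |∇z| = √(a² + b²) = √(0.89233 + 0.12386) = 1.00806.
True dip = arctan(1.00806) = 45.2°, dipping toward ENE (azimuth ≈ 070°).

45.2°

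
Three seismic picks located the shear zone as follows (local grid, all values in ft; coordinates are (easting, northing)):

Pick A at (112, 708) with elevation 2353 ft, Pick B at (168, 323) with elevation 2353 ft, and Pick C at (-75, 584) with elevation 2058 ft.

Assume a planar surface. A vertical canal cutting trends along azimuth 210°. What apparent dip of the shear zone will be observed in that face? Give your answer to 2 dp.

42.01°

Two edge vectors: Pick A→Pick B = (56, -385, 0), Pick A→Pick C = (-187, -124, -295).
Normal n = (Pick A→Pick B) × (Pick A→Pick C) = (113575, 16520, -78939).
So ∂z/∂E = −n_x/n_z = 1.43877 and ∂z/∂N = −n_y/n_z = 0.20928.
Unit vector along 210° is (sin 210°, cos 210°) = (-0.5000, -0.8660).
Slope in that direction = a·(-0.5000) + b·(-0.8660) = −0.90062.
Apparent dip = arctan|0.90062| = 42.01° (true dip is 55.5°, so apparent ≤ true as expected).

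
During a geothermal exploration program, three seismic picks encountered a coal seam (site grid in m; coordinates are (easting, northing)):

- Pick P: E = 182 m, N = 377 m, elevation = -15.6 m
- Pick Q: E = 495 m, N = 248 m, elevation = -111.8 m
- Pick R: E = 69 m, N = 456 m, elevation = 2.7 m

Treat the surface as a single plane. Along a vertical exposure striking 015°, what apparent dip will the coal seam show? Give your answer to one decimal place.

31.9°

Let the plane be z = a·E + b·N + c.
Pick Q−Pick P: 313a − 129b = −96.2;  Pick R−Pick P: −113a + 79b = 18.3.
Solving gives a = −0.51617, b = −0.50667.
Unit vector along 015° is (sin 15°, cos 15°) = (0.2588, 0.9659).
Slope in that direction = a·(0.2588) + b·(0.9659) = −0.62300.
Apparent dip = arctan|0.62300| = 31.9° (true dip is 35.9°, so apparent ≤ true as expected).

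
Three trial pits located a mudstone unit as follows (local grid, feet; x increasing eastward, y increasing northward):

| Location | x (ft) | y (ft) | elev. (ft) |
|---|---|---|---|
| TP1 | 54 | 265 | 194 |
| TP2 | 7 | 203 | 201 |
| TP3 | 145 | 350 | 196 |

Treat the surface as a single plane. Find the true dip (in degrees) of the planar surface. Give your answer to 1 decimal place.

Two edge vectors: TP1→TP2 = (-47, -62, 7), TP1→TP3 = (91, 85, 2).
Normal n = (TP1→TP2) × (TP1→TP3) = (-719, 731, 1647).
So ∂z/∂x = −n_x/n_z = 0.43655 and ∂z/∂y = −n_y/n_z = −0.44384.
Gradient magnitude |∇z| = √(a² + b²) = √(0.19058 + 0.19699) = 0.62255.
True dip = arctan(0.62255) = 31.9°, dipping toward NW (azimuth ≈ 315°).

31.9°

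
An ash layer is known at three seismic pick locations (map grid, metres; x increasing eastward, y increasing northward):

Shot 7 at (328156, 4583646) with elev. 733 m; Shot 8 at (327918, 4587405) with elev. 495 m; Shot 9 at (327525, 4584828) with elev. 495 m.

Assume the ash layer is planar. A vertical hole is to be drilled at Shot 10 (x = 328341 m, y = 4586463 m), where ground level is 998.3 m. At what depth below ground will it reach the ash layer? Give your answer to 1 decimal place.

Let the plane be z = a·x + b·y + c.
Shot 8−Shot 7: −238a + 3759b = −238;  Shot 9−Shot 7: −631a + 1182b = −238.
Solving gives a = 0.293371370, b = −0.044739988.
Then c = 733 − a·328156 − b·4583646 = 109533.69.
At (328341, 4586463): z_contact = 96325.85 − 205198.30 + 109533.69 = 661.24 m.
Depth below ground = 998.3 − 661.24 = 337.1 m.

337.1 m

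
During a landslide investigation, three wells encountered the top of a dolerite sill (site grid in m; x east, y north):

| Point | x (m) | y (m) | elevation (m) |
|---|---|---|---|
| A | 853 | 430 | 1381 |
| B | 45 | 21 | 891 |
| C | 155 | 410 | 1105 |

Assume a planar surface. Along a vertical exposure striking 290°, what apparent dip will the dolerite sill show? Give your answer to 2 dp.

11.78°

Two edge vectors: A→B = (-808, -409, -490), A→C = (-698, -20, -276).
Normal n = (A→B) × (A→C) = (103084, 119012, -269322).
So ∂z/∂x = −n_x/n_z = 0.38275 and ∂z/∂y = −n_y/n_z = 0.44189.
Unit vector along 290° is (sin 290°, cos 290°) = (-0.9397, 0.3420).
Slope in that direction = a·(-0.9397) + b·(0.3420) = −0.20853.
Apparent dip = arctan|0.20853| = 11.78° (true dip is 30.3°, so apparent ≤ true as expected).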